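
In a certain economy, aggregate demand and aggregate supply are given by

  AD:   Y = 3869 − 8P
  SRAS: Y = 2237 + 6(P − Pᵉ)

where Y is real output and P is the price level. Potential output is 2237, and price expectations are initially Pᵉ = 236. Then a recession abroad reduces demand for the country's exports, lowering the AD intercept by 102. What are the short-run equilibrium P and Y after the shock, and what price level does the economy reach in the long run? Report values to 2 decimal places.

Short run: P = 210.43, Y = 2083.57. Long run: P = 191.25.

AD shifts left: new AD is Y = 3767 − 8P. With Pᵉ = 236, SRAS is Y = 821 + 6P.
Short run: 3767 − 8P = 821 + 6P gives 2946 = 14P, so P = 210.43 and Y = 3767 − 8P = 2083.57.
Y = 2083.57 is below potential 2237; expectations adjust and SRAS shifts right until Y = 2237.
Long run: on the new AD curve, 2237 = 3767 − 8P gives P = 191.25.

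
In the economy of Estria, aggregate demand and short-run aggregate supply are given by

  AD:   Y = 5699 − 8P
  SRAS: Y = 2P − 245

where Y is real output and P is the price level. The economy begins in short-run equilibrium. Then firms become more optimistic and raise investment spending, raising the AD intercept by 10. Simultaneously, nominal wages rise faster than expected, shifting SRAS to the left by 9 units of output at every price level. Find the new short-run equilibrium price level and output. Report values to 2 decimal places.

P = 596.30, Y = 938.60

After both shocks: AD is Y = 5709 − 8P and SRAS is Y = 2P − 254.
Setting them equal: 5963 = 10P, so P = 596.30.
Substituting into AD, Y = 938.60.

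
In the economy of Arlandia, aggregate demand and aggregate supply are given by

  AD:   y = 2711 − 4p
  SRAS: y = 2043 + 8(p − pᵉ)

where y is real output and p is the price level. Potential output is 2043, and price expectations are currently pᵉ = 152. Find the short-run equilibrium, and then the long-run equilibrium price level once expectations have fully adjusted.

Short run: with pᵉ = 152, SRAS is y = 827 + 8p. Setting AD = SRAS gives 1884 = 12p, so p = 157 and y = 2711 − 4·157 = 2083.
Output 2083 is above potential 2043, so over time expected prices rise and SRAS shifts left until y returns to 2043.
Long run: y = 2043 on the AD curve gives 2043 = 2711 − 4p, so p = 167.

Short run: p = 157, y = 2083. Long run: p = 167.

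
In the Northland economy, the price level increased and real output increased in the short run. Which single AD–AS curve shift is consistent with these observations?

P rose and Y rose. An AD shift moves P and Y in the same direction; an SRAS shift moves them in opposite directions.
Here P and Y moved in the same direction, so the AD curve shifted.
Since Y rose, AD shifted right.

AD shifted right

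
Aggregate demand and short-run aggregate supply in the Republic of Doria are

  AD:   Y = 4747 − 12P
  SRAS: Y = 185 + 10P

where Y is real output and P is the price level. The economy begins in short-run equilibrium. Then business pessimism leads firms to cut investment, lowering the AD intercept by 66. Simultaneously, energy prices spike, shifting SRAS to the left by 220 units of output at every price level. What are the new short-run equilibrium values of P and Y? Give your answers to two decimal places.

After both shocks: AD is Y = 4681 − 12P and SRAS is Y = 10P − 35.
Setting them equal: 4716 = 22P, so P = 214.36.
Substituting into AD, Y = 2108.64.

P = 214.36, Y = 2108.64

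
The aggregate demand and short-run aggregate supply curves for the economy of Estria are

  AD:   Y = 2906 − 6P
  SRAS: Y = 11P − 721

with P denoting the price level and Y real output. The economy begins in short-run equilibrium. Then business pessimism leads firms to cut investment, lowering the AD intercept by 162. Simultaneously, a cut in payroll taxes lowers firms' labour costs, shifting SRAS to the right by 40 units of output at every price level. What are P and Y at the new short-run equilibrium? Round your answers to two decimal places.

P = 201.47, Y = 1535.18

After both shocks: AD is Y = 2744 − 6P and SRAS is Y = 11P − 681.
Setting them equal: 3425 = 17P, so P = 201.47.
Substituting into AD, Y = 1535.18.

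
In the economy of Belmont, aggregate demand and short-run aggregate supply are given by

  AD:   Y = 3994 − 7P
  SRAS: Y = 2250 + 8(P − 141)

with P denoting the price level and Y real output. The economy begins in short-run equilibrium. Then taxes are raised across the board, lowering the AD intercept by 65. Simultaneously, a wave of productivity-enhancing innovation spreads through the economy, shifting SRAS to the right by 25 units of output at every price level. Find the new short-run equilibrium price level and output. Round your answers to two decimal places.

P = 185.47, Y = 2630.73

After both shocks: AD is Y = 3929 − 7P and SRAS is Y = 1147 + 8P.
Setting them equal: 2782 = 15P, so P = 185.47.
Substituting into AD, Y = 2630.73.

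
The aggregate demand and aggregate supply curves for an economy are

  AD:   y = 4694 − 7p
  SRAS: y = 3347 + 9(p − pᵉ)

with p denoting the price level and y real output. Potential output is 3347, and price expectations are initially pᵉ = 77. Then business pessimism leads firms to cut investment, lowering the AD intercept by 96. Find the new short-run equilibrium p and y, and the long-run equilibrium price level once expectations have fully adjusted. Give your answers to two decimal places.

AD shifts left: new AD is y = 4598 − 7p. With pᵉ = 77, SRAS is y = 2654 + 9p.
Short run: 4598 − 7p = 2654 + 9p gives 1944 = 16p, so p = 121.50 and y = 4598 − 7p = 3747.50.
y = 3747.50 is above potential 3347; expectations adjust and SRAS shifts left until y = 3347.
Long run: on the new AD curve, 3347 = 4598 − 7p gives p = 178.71.

Short run: p = 121.50, y = 3747.50. Long run: p = 178.71.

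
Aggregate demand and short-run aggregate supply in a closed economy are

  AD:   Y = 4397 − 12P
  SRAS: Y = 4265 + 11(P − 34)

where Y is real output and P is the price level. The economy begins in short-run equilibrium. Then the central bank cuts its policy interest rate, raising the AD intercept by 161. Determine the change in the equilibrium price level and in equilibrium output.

ΔP = +7, ΔY = +77

This is a positive demand shock: AD shifts right.
New AD: Y = 4558 − 12P.
SRAS can be written Y = 3891 + 11P.
Set AD = SRAS: 4558 − 12P = 3891 + 11P, so 667 = 23P and P = 29.
Y = 4558 − 12·29 = 4210.
Initially P = 22, Y = 4133, so ΔP = +7 and ΔY = +77.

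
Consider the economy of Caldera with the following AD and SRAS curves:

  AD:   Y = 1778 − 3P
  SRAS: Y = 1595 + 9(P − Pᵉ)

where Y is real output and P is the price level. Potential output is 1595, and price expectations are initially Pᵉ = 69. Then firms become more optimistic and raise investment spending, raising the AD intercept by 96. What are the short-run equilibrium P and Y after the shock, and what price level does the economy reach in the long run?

AD shifts right: new AD is Y = 1874 − 3P. With Pᵉ = 69, SRAS is Y = 974 + 9P.
Short run: 1874 − 3P = 974 + 9P gives 900 = 12P, so P = 75 and Y = 1874 − 3·75 = 1649.
Y = 1649 is above potential 1595; expectations adjust and SRAS shifts left until Y = 1595.
Long run: on the new AD curve, 1595 = 1874 − 3P gives P = 93.

Short run: P = 75, Y = 1649. Long run: P = 93.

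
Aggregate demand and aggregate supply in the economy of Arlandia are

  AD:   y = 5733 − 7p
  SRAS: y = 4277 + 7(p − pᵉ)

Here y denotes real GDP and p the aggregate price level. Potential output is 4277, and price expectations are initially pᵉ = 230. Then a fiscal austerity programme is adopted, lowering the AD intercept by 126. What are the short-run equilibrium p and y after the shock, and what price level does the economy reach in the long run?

AD shifts left: new AD is y = 5607 − 7p. With pᵉ = 230, SRAS is y = 2667 + 7p.
Short run: 5607 − 7p = 2667 + 7p gives 2940 = 14p, so p = 210 and y = 5607 − 7·210 = 4137.
y = 4137 is below potential 4277; expectations adjust and SRAS shifts right until y = 4277.
Long run: on the new AD curve, 4277 = 5607 − 7p gives p = 190.

Short run: p = 210, y = 4137. Long run: p = 190.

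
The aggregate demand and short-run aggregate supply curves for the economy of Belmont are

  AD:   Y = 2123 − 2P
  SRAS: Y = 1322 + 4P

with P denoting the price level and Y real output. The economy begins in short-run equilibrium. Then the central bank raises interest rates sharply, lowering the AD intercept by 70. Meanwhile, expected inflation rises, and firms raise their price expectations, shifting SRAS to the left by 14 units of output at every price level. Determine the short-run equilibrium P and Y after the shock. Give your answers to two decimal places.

P = 124.17, Y = 1804.67

After both shocks: AD is Y = 2053 − 2P and SRAS is Y = 1308 + 4P.
Setting them equal: 745 = 6P, so P = 124.17.
Substituting into AD, Y = 1804.67.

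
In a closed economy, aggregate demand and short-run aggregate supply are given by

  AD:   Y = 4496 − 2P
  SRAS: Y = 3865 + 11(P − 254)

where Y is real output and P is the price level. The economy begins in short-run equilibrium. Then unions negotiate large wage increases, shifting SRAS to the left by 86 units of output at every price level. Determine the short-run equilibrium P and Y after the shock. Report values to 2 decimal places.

This is a negative supply shock: SRAS shifts left.
New SRAS: Y = 985 + 11P.
Set AD = SRAS: 4496 − 2P = 985 + 11P, so 3511 = 13P and P = 270.08.
Substituting into AD, Y = 3955.85.

P = 270.08, Y = 3955.85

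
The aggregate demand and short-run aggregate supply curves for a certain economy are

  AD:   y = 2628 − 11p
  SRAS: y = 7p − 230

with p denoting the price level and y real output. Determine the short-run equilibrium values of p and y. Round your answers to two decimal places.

Set AD = SRAS: 2628 − 11p = 7p − 230, so 2858 = 18p and p = 158.78.
Substituting into AD, y = 2628 − 11p = 881.44.

p = 158.78, y = 881.44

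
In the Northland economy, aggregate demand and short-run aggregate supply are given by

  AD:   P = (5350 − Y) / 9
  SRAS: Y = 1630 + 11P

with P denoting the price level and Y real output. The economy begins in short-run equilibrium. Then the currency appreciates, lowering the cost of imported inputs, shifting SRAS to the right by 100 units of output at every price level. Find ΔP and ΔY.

ΔP = -5, ΔY = +45

This is a positive supply shock: SRAS shifts right.
New SRAS: Y = 1730 + 11P.
Set AD = SRAS: 5350 − 9P = 1730 + 11P, so 3620 = 20P and P = 181.
Y = 5350 − 9·181 = 3721.
Initially P = 186, Y = 3676, so ΔP = -5 and ΔY = +45.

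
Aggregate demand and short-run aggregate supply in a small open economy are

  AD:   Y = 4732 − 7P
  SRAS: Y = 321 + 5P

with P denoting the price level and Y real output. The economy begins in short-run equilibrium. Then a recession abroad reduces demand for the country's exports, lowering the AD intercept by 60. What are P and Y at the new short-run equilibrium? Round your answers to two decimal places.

P = 362.58, Y = 2133.92

This is a negative demand shock: AD shifts left.
New AD: Y = 4672 − 7P.
Set AD = SRAS: 4672 − 7P = 321 + 5P, so 4351 = 12P and P = 362.58.
Substituting into AD, Y = 2133.92.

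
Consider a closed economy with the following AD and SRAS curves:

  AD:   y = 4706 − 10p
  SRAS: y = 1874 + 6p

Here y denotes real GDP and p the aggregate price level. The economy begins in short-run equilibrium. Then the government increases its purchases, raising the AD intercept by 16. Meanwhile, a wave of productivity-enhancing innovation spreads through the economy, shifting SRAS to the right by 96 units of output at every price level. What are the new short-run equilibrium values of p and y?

p = 172, y = 3002

After both shocks: AD is y = 4722 − 10p and SRAS is y = 1970 + 6p.
Setting them equal: 2752 = 16p, so p = 172.
y = 4722 − 10·172 = 3002.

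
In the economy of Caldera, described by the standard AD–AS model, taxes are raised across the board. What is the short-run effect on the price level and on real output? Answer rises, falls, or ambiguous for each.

This is a negative demand shock: AD shifts left.
Moving along the upward-sloping SRAS curve, P falls and Y falls.

Price level: falls; output: falls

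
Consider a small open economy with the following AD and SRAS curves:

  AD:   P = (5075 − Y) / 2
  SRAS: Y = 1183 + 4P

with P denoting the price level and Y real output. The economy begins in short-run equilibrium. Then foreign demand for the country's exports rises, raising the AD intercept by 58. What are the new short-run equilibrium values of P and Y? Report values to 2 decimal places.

This is a positive demand shock: AD shifts right.
New AD: Y = 5133 − 2P.
Set AD = SRAS: 5133 − 2P = 1183 + 4P, so 3950 = 6P and P = 658.33.
Substituting into AD, Y = 3816.33.

P = 658.33, Y = 3816.33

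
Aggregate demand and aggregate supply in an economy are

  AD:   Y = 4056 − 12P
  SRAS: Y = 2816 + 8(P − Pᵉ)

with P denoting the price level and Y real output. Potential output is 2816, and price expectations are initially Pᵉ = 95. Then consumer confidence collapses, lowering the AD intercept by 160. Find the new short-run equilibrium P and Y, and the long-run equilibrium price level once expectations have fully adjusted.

AD shifts left: new AD is Y = 3896 − 12P. With Pᵉ = 95, SRAS is Y = 2056 + 8P.
Short run: 3896 − 12P = 2056 + 8P gives 1840 = 20P, so P = 92 and Y = 3896 − 12·92 = 2792.
Y = 2792 is below potential 2816; expectations adjust and SRAS shifts right until Y = 2816.
Long run: on the new AD curve, 2816 = 3896 − 12P gives P = 90.

Short run: P = 92, Y = 2792. Long run: P = 90.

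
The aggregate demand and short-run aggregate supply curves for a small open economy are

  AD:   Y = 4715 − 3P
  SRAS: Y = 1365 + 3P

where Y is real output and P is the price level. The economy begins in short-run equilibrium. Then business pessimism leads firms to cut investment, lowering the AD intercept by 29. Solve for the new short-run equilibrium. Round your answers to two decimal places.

This is a negative demand shock: AD shifts left.
New AD: Y = 4686 − 3P.
Set AD = SRAS: 4686 − 3P = 1365 + 3P, so 3321 = 6P and P = 553.50.
Substituting into AD, Y = 3025.50.

P = 553.50, Y = 3025.50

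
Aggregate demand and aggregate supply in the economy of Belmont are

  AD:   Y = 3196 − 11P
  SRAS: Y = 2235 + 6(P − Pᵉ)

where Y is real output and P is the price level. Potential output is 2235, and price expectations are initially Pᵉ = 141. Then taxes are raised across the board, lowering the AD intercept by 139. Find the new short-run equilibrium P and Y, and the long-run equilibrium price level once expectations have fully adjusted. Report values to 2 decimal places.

Short run: P = 98.12, Y = 1977.71. Long run: P = 74.73.

AD shifts left: new AD is Y = 3057 − 11P. With Pᵉ = 141, SRAS is Y = 1389 + 6P.
Short run: 3057 − 11P = 1389 + 6P gives 1668 = 17P, so P = 98.12 and Y = 3057 − 11P = 1977.71.
Y = 1977.71 is below potential 2235; expectations adjust and SRAS shifts right until Y = 2235.
Long run: on the new AD curve, 2235 = 3057 − 11P gives P = 74.73.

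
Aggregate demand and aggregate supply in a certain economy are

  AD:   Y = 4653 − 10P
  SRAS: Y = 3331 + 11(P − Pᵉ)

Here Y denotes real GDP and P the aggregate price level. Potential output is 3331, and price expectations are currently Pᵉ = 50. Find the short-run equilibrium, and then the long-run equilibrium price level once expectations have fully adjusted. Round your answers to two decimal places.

Short run: with Pᵉ = 50, SRAS is Y = 2781 + 11P. Setting AD = SRAS gives 1872 = 21P, so P = 89.14 and Y = 4653 − 10P = 3761.57.
Output 3761.57 is above potential 3331, so over time expected prices rise and SRAS shifts left until Y returns to 3331.
Long run: Y = 3331 on the AD curve gives 3331 = 4653 − 10P, so P = 132.20.

Short run: P = 89.14, Y = 3761.57. Long run: P = 132.20.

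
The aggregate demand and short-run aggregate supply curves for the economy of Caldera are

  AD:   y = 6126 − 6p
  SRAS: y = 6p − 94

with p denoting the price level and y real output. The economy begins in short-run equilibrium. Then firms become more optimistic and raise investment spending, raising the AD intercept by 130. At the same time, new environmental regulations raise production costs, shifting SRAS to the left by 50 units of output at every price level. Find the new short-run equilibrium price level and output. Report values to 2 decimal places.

p = 533.33, y = 3056.00

After both shocks: AD is y = 6256 − 6p and SRAS is y = 6p − 144.
Setting them equal: 6400 = 12p, so p = 533.33.
Substituting into AD, y = 3056.00.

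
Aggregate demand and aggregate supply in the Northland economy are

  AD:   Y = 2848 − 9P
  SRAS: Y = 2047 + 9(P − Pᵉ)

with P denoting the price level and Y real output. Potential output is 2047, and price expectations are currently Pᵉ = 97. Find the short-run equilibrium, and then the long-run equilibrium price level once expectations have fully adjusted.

Short run: with Pᵉ = 97, SRAS is Y = 1174 + 9P. Setting AD = SRAS gives 1674 = 18P, so P = 93 and Y = 2848 − 9·93 = 2011.
Output 2011 is below potential 2047, so over time expected prices fall and SRAS shifts right until Y returns to 2047.
Long run: Y = 2047 on the AD curve gives 2047 = 2848 − 9P, so P = 89.

Short run: P = 93, Y = 2011. Long run: P = 89.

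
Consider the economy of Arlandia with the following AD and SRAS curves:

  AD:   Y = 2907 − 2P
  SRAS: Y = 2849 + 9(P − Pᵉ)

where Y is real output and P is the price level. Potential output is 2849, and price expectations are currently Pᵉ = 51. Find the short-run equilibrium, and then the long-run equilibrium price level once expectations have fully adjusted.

Short run: with Pᵉ = 51, SRAS is Y = 2390 + 9P. Setting AD = SRAS gives 517 = 11P, so P = 47 and Y = 2907 − 2·47 = 2813.
Output 2813 is below potential 2849, so over time expected prices fall and SRAS shifts right until Y returns to 2849.
Long run: Y = 2849 on the AD curve gives 2849 = 2907 − 2P, so P = 29.

Short run: P = 47, Y = 2813. Long run: P = 29.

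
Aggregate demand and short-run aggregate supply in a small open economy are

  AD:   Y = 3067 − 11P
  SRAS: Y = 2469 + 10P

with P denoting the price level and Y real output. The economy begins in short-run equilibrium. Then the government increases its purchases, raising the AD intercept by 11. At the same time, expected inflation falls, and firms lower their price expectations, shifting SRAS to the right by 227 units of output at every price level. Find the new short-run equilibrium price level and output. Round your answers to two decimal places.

After both shocks: AD is Y = 3078 − 11P and SRAS is Y = 2696 + 10P.
Setting them equal: 382 = 21P, so P = 18.19.
Substituting into AD, Y = 2877.90.

P = 18.19, Y = 2877.90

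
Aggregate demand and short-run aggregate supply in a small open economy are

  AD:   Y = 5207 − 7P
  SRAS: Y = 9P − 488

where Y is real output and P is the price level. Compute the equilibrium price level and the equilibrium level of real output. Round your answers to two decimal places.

P = 355.94, Y = 2715.44

Set AD = SRAS: 5207 − 7P = 9P − 488, so 5695 = 16P and P = 355.94.
Substituting into AD, Y = 5207 − 7P = 2715.44.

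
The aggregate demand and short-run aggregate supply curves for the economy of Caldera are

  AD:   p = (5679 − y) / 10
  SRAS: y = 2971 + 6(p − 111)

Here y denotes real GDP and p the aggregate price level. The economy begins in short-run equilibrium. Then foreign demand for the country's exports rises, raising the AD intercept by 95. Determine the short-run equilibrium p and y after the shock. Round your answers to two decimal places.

p = 216.81, y = 3605.88

This is a positive demand shock: AD shifts right.
New AD: y = 5774 − 10p.
SRAS can be written y = 2305 + 6p.
Set AD = SRAS: 5774 − 10p = 2305 + 6p, so 3469 = 16p and p = 216.81.
Substituting into AD, y = 3605.88.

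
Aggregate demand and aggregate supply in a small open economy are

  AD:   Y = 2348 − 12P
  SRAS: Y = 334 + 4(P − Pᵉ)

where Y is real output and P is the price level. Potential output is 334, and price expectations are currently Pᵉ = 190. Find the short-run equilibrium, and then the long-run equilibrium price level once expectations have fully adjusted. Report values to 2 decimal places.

Short run: P = 173.38, Y = 267.50. Long run: P = 167.83.

Short run: with Pᵉ = 190, SRAS is Y = 4P − 426. Setting AD = SRAS gives 2774 = 16P, so P = 173.38 and Y = 2348 − 12P = 267.50.
Output 267.50 is below potential 334, so over time expected prices fall and SRAS shifts right until Y returns to 334.
Long run: Y = 334 on the AD curve gives 334 = 2348 − 12P, so P = 167.83.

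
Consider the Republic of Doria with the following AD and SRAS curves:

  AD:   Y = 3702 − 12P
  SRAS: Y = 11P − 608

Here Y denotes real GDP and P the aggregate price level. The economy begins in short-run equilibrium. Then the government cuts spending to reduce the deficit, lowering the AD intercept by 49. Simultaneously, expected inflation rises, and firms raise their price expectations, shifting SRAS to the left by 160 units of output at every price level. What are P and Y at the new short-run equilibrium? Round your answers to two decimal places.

P = 192.22, Y = 1346.39

After both shocks: AD is Y = 3653 − 12P and SRAS is Y = 11P − 768.
Setting them equal: 4421 = 23P, so P = 192.22.
Substituting into AD, Y = 1346.39.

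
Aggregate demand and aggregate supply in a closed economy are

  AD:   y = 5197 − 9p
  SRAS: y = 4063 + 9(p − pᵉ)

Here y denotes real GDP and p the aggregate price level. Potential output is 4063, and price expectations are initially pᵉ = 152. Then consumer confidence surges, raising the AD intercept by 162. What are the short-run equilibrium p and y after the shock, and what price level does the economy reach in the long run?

Short run: p = 148, y = 4027. Long run: p = 144.

AD shifts right: new AD is y = 5359 − 9p. With pᵉ = 152, SRAS is y = 2695 + 9p.
Short run: 5359 − 9p = 2695 + 9p gives 2664 = 18p, so p = 148 and y = 5359 − 9·148 = 4027.
y = 4027 is below potential 4063; expectations adjust and SRAS shifts right until y = 4063.
Long run: on the new AD curve, 4063 = 5359 − 9p gives p = 144.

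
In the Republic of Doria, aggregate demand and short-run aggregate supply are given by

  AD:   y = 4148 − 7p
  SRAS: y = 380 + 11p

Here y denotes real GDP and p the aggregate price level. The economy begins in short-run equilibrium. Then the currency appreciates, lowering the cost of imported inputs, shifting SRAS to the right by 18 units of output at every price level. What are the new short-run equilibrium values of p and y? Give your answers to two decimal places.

This is a positive supply shock: SRAS shifts right.
New SRAS: y = 398 + 11p.
Set AD = SRAS: 4148 − 7p = 398 + 11p, so 3750 = 18p and p = 208.33.
Substituting into AD, y = 2689.67.

p = 208.33, y = 2689.67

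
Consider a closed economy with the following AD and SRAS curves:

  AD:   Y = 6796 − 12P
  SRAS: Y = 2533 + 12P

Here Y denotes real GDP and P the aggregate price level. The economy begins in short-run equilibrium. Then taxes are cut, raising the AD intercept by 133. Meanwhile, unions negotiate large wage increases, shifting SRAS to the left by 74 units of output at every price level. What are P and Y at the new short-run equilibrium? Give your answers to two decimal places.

P = 186.25, Y = 4694.00

After both shocks: AD is Y = 6929 − 12P and SRAS is Y = 2459 + 12P.
Setting them equal: 4470 = 24P, so P = 186.25.
Substituting into AD, Y = 4694.00.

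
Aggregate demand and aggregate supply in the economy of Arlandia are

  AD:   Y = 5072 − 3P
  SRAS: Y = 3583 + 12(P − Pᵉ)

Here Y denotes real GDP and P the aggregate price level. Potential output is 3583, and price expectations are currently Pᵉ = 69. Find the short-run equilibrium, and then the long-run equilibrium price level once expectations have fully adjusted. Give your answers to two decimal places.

Short run: with Pᵉ = 69, SRAS is Y = 2755 + 12P. Setting AD = SRAS gives 2317 = 15P, so P = 154.47 and Y = 5072 − 3P = 4608.60.
Output 4608.60 is above potential 3583, so over time expected prices rise and SRAS shifts left until Y returns to 3583.
Long run: Y = 3583 on the AD curve gives 3583 = 5072 − 3P, so P = 496.33.

Short run: P = 154.47, Y = 4608.60. Long run: P = 496.33.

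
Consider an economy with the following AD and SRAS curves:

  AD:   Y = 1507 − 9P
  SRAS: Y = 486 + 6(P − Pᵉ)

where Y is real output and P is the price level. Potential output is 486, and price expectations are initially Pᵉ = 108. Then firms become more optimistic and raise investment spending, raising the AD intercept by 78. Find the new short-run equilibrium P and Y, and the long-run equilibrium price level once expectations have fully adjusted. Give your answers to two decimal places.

Short run: P = 116.47, Y = 536.80. Long run: P = 122.11.

AD shifts right: new AD is Y = 1585 − 9P. With Pᵉ = 108, SRAS is Y = 6P − 162.
Short run: 1585 − 9P = 6P − 162 gives 1747 = 15P, so P = 116.47 and Y = 1585 − 9P = 536.80.
Y = 536.80 is above potential 486; expectations adjust and SRAS shifts left until Y = 486.
Long run: on the new AD curve, 486 = 1585 − 9P gives P = 122.11.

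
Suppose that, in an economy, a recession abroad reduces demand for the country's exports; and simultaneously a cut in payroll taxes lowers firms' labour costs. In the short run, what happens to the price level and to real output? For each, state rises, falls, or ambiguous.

Price level: falls; output: ambiguous

The first event is a negative demand shock: AD shifts left, which by itself pushes P down and Y down.
The second is a favourable supply shock: SRAS shifts right, which by itself pushes P down and Y up.
Both shocks push P down, so P falls. The two shocks push Y in opposite directions, so the effect on Y is ambiguous.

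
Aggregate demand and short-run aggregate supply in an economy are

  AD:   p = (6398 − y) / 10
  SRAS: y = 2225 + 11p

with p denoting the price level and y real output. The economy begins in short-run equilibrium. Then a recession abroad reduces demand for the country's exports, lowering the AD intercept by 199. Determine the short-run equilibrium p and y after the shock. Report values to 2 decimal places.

This is a negative demand shock: AD shifts left.
New AD: y = 6199 − 10p.
Set AD = SRAS: 6199 − 10p = 2225 + 11p, so 3974 = 21p and p = 189.24.
Substituting into AD, y = 4306.62.

p = 189.24, y = 4306.62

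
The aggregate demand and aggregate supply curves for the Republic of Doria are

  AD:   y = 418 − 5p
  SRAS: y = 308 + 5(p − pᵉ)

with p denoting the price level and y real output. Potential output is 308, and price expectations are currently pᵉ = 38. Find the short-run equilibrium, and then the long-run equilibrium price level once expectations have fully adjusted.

Short run: with pᵉ = 38, SRAS is y = 118 + 5p. Setting AD = SRAS gives 300 = 10p, so p = 30 and y = 418 − 5·30 = 268.
Output 268 is below potential 308, so over time expected prices fall and SRAS shifts right until y returns to 308.
Long run: y = 308 on the AD curve gives 308 = 418 − 5p, so p = 22.

Short run: p = 30, y = 268. Long run: p = 22.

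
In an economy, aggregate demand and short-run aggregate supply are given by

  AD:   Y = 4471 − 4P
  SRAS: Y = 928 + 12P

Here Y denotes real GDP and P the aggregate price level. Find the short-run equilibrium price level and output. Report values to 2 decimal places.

Set AD = SRAS: 4471 − 4P = 928 + 12P, so 3543 = 16P and P = 221.44.
Substituting into AD, Y = 4471 − 4P = 3585.25.

P = 221.44, Y = 3585.25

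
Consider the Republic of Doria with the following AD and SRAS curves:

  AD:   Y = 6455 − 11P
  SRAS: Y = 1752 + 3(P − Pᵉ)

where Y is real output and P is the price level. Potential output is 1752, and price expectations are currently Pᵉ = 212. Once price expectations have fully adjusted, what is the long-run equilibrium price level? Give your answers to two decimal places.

Short run: with Pᵉ = 212, SRAS is Y = 1116 + 3P. Setting AD = SRAS gives 5339 = 14P, so P = 381.36 and Y = 6455 − 11P = 2260.07.
Output 2260.07 is above potential 1752, so over time expected prices rise and SRAS shifts left until Y returns to 1752.
Long run: Y = 1752 on the AD curve gives 1752 = 6455 − 11P, so P = 427.55.

Long-run P = 427.55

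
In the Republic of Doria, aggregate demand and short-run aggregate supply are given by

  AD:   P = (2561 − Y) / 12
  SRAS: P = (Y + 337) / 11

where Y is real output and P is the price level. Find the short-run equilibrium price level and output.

P = 126, Y = 1049

Rearrange AD to Y = 2561 − 12P.
Rearrange SRAS to Y = 11P − 337.
Set AD = SRAS: 2561 − 12P = 11P − 337, so 2898 = 23P and P = 126.
Then Y = 2561 − 12·126 = 1049.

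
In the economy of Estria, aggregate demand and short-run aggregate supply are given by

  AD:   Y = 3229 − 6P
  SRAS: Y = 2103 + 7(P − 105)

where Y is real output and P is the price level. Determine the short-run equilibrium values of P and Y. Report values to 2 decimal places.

Write SRAS as Y = 2103 + 7P − 735 = 1368 + 7P.
Set AD = SRAS: 3229 − 6P = 1368 + 7P, so 1861 = 13P and P = 143.15.
Substituting into AD, Y = 3229 − 6P = 2370.08.

P = 143.15, Y = 2370.08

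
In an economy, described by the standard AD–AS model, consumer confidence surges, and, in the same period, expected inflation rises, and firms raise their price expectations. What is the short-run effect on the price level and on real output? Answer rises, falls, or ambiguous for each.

The first event is a positive demand shock: AD shifts right, which by itself pushes P up and Y up.
The second is an adverse supply shock: SRAS shifts left, which by itself pushes P up and Y down.
Both shocks push P up, so P rises. The two shocks push Y in opposite directions, so the effect on Y is ambiguous.

Price level: rises; output: ambiguous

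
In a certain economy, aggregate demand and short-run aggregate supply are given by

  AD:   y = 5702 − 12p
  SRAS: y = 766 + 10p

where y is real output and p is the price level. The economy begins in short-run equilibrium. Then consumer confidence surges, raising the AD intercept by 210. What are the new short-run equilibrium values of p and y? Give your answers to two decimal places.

p = 233.91, y = 3105.09

This is a positive demand shock: AD shifts right.
New AD: y = 5912 − 12p.
Set AD = SRAS: 5912 − 12p = 766 + 10p, so 5146 = 22p and p = 233.91.
Substituting into AD, y = 3105.09.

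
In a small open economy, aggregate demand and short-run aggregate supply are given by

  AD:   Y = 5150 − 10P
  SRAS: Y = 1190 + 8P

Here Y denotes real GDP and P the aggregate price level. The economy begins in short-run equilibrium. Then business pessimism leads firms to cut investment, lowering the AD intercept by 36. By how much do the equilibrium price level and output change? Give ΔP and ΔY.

This is a negative demand shock: AD shifts left.
New AD: Y = 5114 − 10P.
Set AD = SRAS: 5114 − 10P = 1190 + 8P, so 3924 = 18P and P = 218.
Y = 5114 − 10·218 = 2934.
Initially P = 220, Y = 2950, so ΔP = -2 and ΔY = -16.

ΔP = -2, ΔY = -16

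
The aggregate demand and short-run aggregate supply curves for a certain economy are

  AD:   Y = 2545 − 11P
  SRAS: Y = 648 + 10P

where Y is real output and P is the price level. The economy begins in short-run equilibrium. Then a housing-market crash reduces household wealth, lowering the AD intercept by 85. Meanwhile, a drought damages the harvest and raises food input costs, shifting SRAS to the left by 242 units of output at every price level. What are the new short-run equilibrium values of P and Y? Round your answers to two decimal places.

After both shocks: AD is Y = 2460 − 11P and SRAS is Y = 406 + 10P.
Setting them equal: 2054 = 21P, so P = 97.81.
Substituting into AD, Y = 1384.10.

P = 97.81, Y = 1384.10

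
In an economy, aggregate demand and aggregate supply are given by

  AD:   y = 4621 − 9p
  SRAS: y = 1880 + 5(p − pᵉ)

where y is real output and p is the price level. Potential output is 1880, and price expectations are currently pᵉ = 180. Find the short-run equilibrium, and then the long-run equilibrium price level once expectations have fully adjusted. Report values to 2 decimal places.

Short run: with pᵉ = 180, SRAS is y = 980 + 5p. Setting AD = SRAS gives 3641 = 14p, so p = 260.07 and y = 4621 − 9p = 2280.36.
Output 2280.36 is above potential 1880, so over time expected prices rise and SRAS shifts left until y returns to 1880.
Long run: y = 1880 on the AD curve gives 1880 = 4621 − 9p, so p = 304.56.

Short run: p = 260.07, y = 2280.36. Long run: p = 304.56.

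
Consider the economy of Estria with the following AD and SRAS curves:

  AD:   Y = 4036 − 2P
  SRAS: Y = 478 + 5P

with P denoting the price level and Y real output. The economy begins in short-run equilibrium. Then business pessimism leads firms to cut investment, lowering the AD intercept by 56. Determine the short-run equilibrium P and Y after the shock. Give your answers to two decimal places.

This is a negative demand shock: AD shifts left.
New AD: Y = 3980 − 2P.
Set AD = SRAS: 3980 − 2P = 478 + 5P, so 3502 = 7P and P = 500.29.
Substituting into AD, Y = 2979.43.

P = 500.29, Y = 2979.43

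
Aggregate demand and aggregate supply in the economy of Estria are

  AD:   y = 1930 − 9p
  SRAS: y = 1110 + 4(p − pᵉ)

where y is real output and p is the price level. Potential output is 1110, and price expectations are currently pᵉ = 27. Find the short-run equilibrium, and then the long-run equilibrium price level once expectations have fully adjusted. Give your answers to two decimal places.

Short run: p = 71.38, y = 1287.54. Long run: p = 91.11.

Short run: with pᵉ = 27, SRAS is y = 1002 + 4p. Setting AD = SRAS gives 928 = 13p, so p = 71.38 and y = 1930 − 9p = 1287.54.
Output 1287.54 is above potential 1110, so over time expected prices rise and SRAS shifts left until y returns to 1110.
Long run: y = 1110 on the AD curve gives 1110 = 1930 − 9p, so p = 91.11.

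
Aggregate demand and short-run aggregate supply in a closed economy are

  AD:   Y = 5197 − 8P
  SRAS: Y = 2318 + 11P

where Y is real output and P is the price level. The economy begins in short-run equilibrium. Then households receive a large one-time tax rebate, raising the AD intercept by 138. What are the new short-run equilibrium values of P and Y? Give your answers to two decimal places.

P = 158.79, Y = 4064.68

This is a positive demand shock: AD shifts right.
New AD: Y = 5335 − 8P.
Set AD = SRAS: 5335 − 8P = 2318 + 11P, so 3017 = 19P and P = 158.79.
Substituting into AD, Y = 4064.68.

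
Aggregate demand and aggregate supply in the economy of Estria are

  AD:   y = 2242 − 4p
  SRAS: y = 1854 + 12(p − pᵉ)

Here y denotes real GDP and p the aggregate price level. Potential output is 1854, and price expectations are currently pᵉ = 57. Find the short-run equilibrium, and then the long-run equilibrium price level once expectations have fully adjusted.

Short run: with pᵉ = 57, SRAS is y = 1170 + 12p. Setting AD = SRAS gives 1072 = 16p, so p = 67 and y = 2242 − 4·67 = 1974.
Output 1974 is above potential 1854, so over time expected prices rise and SRAS shifts left until y returns to 1854.
Long run: y = 1854 on the AD curve gives 1854 = 2242 − 4p, so p = 97.

Short run: p = 67, y = 1974. Long run: p = 97.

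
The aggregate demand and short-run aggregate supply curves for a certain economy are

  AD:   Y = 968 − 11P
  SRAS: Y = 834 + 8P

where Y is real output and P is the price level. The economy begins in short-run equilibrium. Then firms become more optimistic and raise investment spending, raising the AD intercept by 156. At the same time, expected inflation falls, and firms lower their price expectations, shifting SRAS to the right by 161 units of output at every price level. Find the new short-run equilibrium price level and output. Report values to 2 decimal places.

After both shocks: AD is Y = 1124 − 11P and SRAS is Y = 995 + 8P.
Setting them equal: 129 = 19P, so P = 6.79.
Substituting into AD, Y = 1049.32.

P = 6.79, Y = 1049.32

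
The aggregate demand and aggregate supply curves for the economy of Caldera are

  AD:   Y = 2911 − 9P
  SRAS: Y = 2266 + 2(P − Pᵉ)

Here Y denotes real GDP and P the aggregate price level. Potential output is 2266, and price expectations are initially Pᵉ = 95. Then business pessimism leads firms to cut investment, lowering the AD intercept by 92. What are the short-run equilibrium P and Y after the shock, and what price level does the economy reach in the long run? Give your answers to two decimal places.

AD shifts left: new AD is Y = 2819 − 9P. With Pᵉ = 95, SRAS is Y = 2076 + 2P.
Short run: 2819 − 9P = 2076 + 2P gives 743 = 11P, so P = 67.55 and Y = 2819 − 9P = 2211.09.
Y = 2211.09 is below potential 2266; expectations adjust and SRAS shifts right until Y = 2266.
Long run: on the new AD curve, 2266 = 2819 − 9P gives P = 61.44.

Short run: P = 67.55, Y = 2211.09. Long run: P = 61.44.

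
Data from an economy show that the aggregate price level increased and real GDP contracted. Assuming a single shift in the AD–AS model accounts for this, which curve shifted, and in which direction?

SRAS shifted left

P rose and Y fell. An AD shift moves P and Y in the same direction; an SRAS shift moves them in opposite directions.
Here P and Y moved in opposite directions, so the SRAS curve shifted.
Since Y fell, SRAS shifted left.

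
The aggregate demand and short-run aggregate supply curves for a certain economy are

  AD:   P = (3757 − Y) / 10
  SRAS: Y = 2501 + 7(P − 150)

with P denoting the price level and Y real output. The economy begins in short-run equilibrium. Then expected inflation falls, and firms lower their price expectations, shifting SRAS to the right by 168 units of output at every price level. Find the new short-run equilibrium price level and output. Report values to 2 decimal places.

P = 125.76, Y = 2499.35

This is a positive supply shock: SRAS shifts right.
New SRAS: Y = 1619 + 7P.
Set AD = SRAS: 3757 − 10P = 1619 + 7P, so 2138 = 17P and P = 125.76.
Substituting into AD, Y = 2499.35.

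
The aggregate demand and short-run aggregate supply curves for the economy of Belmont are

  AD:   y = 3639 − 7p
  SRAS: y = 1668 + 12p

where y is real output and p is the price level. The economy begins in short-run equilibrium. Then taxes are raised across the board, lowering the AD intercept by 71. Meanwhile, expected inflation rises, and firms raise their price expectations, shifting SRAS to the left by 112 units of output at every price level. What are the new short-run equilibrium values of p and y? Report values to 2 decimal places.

After both shocks: AD is y = 3568 − 7p and SRAS is y = 1556 + 12p.
Setting them equal: 2012 = 19p, so p = 105.89.
Substituting into AD, y = 2826.74.

p = 105.89, y = 2826.74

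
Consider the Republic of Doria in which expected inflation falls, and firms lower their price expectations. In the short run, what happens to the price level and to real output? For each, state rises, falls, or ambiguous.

This is a favourable supply shock: SRAS shifts right.
Moving along the downward-sloping AD curve, P falls and Y rises.

Price level: falls; output: rises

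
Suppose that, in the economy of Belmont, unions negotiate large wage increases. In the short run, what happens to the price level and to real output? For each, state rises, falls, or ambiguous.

Price level: rises; output: falls

This is an adverse supply shock: SRAS shifts left.
Moving along the downward-sloping AD curve, P rises and Y falls.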